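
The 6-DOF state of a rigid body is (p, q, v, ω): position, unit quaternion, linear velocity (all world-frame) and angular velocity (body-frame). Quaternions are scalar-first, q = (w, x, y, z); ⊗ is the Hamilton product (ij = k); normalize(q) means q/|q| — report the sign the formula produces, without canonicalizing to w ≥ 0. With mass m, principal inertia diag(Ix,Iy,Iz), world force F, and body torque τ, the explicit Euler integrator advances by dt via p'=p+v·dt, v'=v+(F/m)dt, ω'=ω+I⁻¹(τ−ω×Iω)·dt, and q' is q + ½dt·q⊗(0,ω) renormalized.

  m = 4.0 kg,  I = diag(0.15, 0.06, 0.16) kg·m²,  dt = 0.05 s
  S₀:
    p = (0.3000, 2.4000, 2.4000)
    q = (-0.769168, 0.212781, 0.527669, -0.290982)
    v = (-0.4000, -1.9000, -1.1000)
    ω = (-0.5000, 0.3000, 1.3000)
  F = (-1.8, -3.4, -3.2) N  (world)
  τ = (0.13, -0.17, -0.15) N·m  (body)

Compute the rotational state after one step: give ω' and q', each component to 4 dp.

ω' = (-0.4697, 0.1529, 1.2489)
q' = (-0.7605, 0.2416, 0.5183, -0.3076)

precession coupling ω×(Iω) = (0.0390, 0.0065, 0.0135)
(τ − ω×Iω)/I = (0.6067, -2.9417, -1.0219)
ω + α·dt = (-0.4697, 0.1529, 1.2489)
q⊗(0,ω) = (0.3263664, 1.1578483, -0.3618747, -0.6722496)
updated quaternion q' = (-0.7605, 0.2416, 0.5183, -0.3076)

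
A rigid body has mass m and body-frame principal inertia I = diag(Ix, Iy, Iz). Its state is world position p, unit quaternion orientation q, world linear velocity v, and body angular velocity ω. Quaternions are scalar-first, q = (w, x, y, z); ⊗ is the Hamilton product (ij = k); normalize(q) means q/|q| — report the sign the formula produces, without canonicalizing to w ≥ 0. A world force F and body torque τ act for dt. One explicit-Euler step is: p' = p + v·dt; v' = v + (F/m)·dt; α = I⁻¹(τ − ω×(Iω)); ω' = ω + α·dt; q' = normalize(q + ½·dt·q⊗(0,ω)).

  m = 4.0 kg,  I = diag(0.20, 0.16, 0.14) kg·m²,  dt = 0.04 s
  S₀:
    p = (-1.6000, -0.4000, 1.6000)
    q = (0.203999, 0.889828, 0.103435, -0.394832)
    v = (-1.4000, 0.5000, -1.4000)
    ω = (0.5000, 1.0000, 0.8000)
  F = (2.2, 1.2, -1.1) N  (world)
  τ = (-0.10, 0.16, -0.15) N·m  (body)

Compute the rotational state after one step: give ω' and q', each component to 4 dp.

(τ − ω×Iω)/I = (-0.4200, 0.8500, -0.9286)
new body rate ω' = (0.4832, 1.0340, 0.7629)
2q̇ = q⊗(0,ω) = (-0.2324834, 0.5795795, -0.7052794, 1.0013097)
q + ½dt·q⊗(0,ω), renormalized = (0.1993, 0.9011, 0.0893, -0.3747)

ω' = (0.4832, 1.0340, 0.7629)
q' = (0.1993, 0.9011, 0.0893, -0.3747)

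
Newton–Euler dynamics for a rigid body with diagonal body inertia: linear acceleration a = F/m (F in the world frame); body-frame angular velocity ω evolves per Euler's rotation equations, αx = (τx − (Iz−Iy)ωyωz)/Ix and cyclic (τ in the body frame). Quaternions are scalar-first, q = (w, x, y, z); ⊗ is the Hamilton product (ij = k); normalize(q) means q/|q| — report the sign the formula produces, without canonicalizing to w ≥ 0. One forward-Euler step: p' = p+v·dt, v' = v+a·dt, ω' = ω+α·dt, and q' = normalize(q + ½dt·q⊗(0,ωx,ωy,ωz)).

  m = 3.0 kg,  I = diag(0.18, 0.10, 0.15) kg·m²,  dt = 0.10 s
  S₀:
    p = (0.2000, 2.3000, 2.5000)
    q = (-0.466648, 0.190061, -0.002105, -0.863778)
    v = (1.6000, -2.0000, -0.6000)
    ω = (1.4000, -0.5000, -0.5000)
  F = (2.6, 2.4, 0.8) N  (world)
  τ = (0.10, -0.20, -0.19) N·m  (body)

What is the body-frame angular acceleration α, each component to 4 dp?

α = (0.4861, -1.7900, -1.6400)

precession coupling ω×(Iω) = (0.0125, -0.0210, 0.0560)
angular accel α = (0.4861, -1.7900, -1.6400)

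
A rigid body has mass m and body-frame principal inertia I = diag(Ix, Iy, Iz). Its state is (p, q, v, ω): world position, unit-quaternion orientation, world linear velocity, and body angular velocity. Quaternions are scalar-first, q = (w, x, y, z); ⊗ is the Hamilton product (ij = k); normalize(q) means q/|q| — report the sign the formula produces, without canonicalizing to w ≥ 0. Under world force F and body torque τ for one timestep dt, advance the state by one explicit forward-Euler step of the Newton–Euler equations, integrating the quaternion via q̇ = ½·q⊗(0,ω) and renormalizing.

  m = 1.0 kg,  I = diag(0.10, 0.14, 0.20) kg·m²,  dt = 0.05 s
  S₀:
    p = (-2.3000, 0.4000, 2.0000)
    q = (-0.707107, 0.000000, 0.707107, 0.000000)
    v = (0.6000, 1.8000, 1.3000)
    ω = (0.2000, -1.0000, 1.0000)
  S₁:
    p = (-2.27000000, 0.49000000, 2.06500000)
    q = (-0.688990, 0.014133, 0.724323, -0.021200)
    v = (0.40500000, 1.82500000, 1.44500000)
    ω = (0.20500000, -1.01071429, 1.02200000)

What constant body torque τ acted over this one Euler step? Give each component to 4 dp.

τ = (-0.0500, -0.0500, 0.0800)

rate change Δω = (0.00500000, -0.01071429, 0.02200000)
applied torque τ = (-0.0500, -0.0500, 0.0800)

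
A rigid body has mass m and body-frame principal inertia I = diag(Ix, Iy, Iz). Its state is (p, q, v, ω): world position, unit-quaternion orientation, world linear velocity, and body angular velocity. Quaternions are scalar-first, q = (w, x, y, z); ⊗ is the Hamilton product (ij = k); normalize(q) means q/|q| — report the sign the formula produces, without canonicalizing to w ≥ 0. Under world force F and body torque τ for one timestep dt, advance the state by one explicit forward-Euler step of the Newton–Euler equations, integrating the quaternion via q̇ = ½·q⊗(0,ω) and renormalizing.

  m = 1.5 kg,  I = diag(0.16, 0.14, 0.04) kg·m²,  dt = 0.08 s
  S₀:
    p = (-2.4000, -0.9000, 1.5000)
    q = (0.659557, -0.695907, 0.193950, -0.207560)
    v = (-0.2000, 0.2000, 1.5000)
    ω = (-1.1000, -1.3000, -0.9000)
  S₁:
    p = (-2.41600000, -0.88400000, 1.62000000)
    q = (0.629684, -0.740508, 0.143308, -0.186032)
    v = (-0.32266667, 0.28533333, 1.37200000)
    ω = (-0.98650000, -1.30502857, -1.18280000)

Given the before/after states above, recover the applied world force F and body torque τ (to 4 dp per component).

F = (-2.3000, 1.6000, -2.4000)
τ = (0.1100, 0.1100, -0.1700)

velocity change Δv = (-0.12266667, 0.08533333, -0.12800000)
applied force F = (-2.3000, 1.6000, -2.4000)
rate change Δω = (0.11350000, -0.00502857, -0.28280000)
applied torque τ = (0.1100, 0.1100, -0.1700)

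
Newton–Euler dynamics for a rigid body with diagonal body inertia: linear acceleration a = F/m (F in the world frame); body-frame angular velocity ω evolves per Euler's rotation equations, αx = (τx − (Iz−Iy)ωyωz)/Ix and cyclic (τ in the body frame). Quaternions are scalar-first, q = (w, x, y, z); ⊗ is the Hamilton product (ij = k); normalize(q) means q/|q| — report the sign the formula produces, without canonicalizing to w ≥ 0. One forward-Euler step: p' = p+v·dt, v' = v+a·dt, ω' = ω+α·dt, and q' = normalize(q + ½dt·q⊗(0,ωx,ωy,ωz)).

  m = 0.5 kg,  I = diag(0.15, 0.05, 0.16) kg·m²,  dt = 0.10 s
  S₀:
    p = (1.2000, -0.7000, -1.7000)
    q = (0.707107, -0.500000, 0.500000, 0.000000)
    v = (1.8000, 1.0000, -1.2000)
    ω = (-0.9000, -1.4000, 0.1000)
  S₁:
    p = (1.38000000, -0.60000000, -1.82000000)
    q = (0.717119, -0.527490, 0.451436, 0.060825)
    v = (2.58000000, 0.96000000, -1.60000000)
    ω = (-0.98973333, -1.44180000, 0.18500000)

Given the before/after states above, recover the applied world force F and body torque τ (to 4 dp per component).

F = (3.9000, -0.2000, -2.0000)
τ = (-0.1500, -0.0200, 0.0100)

v₁ − v₀ = (0.78000000, -0.04000000, -0.40000000)
m·(v₁−v₀)/dt = (3.9000, -0.2000, -2.0000)
rate change Δω = (-0.08973333, -0.04180000, 0.08500000)
precession coupling = (-0.0154, 0.0009, -0.1260)
applied torque τ = (-0.1500, -0.0200, 0.0100)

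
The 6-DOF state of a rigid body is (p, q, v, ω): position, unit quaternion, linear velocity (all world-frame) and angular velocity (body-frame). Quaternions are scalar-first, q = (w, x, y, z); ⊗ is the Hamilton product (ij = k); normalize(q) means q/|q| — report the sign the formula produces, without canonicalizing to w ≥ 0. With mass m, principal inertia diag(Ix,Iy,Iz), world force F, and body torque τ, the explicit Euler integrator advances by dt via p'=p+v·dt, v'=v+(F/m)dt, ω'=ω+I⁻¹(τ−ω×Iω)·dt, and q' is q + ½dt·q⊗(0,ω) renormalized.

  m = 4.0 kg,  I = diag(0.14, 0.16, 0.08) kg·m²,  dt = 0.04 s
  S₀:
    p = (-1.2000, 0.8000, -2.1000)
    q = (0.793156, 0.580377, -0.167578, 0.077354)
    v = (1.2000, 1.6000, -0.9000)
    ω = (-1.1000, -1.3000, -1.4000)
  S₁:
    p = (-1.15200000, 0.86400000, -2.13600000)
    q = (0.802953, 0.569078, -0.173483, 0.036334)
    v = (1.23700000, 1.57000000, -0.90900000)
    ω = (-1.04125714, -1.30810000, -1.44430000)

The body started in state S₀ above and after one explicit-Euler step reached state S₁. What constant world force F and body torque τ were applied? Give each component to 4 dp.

ω₁ − ω₀ = (0.05874286, -0.00810000, -0.04430000)
I·α + gyro = (0.0600, 0.0600, -0.0600)
Δv = v₁−v₀ = (0.03700000, -0.03000000, -0.00900000)
applied force F = (3.7000, -3.0000, -0.9000)

F = (3.7000, -3.0000, -0.9000)
τ = (0.0600, 0.0600, -0.0600)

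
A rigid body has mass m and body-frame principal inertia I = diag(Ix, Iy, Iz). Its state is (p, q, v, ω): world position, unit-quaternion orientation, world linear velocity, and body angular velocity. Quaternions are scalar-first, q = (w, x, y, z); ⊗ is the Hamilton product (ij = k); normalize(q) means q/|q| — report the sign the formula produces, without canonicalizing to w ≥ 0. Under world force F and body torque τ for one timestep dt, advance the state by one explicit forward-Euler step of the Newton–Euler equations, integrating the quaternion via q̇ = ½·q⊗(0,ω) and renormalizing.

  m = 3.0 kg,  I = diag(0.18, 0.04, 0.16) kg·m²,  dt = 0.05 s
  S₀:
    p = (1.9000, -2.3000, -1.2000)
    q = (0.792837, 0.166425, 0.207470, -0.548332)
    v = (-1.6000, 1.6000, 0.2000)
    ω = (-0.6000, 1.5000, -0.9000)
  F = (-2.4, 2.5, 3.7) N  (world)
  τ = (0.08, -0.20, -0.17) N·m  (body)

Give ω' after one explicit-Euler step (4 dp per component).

gyro term ω×Iω = (-0.1620, 0.0108, 0.1260)
α = I⁻¹(τ − ω×Iω) = (1.3444, -5.2700, -1.8500)
ω' = ω + α·dt = (-0.5328, 1.2365, -0.9925)

ω' = (-0.5328, 1.2365, -0.9925)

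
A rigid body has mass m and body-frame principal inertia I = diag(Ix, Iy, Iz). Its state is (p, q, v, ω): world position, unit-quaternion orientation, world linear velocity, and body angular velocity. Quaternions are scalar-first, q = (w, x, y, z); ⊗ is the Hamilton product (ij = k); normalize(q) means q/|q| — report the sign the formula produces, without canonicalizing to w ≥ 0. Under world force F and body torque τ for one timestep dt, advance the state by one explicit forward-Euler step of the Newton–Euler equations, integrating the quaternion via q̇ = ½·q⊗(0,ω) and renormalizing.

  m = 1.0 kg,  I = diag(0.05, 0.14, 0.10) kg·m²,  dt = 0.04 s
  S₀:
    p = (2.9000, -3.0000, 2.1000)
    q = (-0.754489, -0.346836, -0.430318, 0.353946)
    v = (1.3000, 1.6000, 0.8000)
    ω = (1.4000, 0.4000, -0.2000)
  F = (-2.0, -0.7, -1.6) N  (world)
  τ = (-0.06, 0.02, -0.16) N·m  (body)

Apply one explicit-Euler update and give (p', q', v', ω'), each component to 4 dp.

p' = (2.9520, -2.9360, 2.1320)
q' = (-0.7396, -0.3689, -0.4276, 0.3661)
v' = (1.2200, 1.5720, 0.7360)
ω' = (1.3494, 0.4017, -0.2842)

ω×(Iω) gyroscopic = (0.0032, 0.0140, 0.0504)
(τ − ω×Iω)/I = (-1.2640, 0.0429, -2.1040)
ω + α·dt = (1.3494, 0.4017, -0.2842)
q⊗(0,ω) = (0.7284868, -1.1117994, 0.1243616, 0.6146086)
updated quaternion q' = (-0.7396, -0.3689, -0.4276, 0.3661)
p + v·dt = (2.9520, -2.9360, 2.1320)
v' = v + a·dt = (1.2200, 1.5720, 0.7360)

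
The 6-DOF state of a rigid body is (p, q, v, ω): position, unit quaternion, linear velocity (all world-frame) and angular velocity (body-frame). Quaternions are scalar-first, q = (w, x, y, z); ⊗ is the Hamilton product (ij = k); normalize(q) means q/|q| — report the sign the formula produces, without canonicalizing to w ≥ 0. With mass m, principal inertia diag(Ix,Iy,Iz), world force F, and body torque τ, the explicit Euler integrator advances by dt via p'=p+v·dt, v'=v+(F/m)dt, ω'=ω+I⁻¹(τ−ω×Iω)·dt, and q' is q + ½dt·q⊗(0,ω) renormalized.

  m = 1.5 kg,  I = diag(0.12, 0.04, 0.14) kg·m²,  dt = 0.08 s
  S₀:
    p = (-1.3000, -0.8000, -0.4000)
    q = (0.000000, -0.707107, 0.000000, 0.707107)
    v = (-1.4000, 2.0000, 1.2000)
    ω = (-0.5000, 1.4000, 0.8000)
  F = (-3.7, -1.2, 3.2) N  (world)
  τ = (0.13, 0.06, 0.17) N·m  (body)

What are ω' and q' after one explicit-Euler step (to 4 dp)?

precession coupling ω×(Iω) = (0.1120, 0.0080, 0.0560)
α = I⁻¹(τ − ω×Iω) = (0.1500, 1.3000, 0.8143)
new body rate ω' = (-0.4880, 1.5040, 0.8651)
Hamilton product q⊗(0,ω) = (-0.9192391, -0.9899498, 0.2121321, -0.9899498)
updated quaternion q' = (-0.0367, -0.7450, 0.0085, 0.6660)

ω' = (-0.4880, 1.5040, 0.8651)
q' = (-0.0367, -0.7450, 0.0085, 0.6660)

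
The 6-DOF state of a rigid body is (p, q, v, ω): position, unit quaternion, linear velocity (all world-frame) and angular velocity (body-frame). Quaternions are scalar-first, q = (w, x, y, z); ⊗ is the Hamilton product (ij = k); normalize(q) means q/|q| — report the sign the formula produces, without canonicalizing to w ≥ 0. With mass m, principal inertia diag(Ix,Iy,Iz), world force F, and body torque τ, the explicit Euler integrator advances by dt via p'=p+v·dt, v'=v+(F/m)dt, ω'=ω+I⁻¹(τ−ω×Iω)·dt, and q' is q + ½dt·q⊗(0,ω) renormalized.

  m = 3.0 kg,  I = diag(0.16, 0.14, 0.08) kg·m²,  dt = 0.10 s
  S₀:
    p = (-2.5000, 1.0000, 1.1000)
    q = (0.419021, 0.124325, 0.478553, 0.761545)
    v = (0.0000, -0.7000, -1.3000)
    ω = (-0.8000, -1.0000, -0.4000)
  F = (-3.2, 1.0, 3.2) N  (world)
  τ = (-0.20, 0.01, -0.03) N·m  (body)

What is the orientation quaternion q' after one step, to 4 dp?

q' = (0.4621, 0.1358, 0.4287, 0.7644)

Hamilton product q⊗(0,ω) = (0.8826310, 0.2349070, -0.9785270, 0.0909090)
q' = normalize(q + ½dt·q⊗(0,ω)) = (0.4621, 0.1358, 0.4287, 0.7644)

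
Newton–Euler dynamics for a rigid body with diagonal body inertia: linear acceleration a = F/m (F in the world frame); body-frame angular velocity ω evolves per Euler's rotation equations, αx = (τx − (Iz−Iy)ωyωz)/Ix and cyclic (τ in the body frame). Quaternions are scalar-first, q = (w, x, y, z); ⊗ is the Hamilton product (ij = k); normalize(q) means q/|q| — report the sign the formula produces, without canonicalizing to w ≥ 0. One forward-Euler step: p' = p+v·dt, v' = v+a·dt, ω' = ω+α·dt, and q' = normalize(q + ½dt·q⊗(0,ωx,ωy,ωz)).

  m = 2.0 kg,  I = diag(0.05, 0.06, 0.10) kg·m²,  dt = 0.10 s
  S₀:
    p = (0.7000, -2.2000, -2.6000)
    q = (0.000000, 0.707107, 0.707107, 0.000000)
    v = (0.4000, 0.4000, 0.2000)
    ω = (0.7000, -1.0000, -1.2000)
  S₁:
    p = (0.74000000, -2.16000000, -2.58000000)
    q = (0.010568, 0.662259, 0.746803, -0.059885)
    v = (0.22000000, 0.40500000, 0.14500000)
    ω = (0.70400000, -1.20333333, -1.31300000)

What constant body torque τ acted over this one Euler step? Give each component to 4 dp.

τ = (0.0500, -0.0800, -0.1200)

Δω = ω₁−ω₀ = (0.00400000, -0.20333333, -0.11300000)
gyro term ω₀×Iω₀ = (0.0480, 0.0420, -0.0070)
τ = I·(Δω/dt) + ω₀×(Iω₀) = (0.0500, -0.0800, -0.1200)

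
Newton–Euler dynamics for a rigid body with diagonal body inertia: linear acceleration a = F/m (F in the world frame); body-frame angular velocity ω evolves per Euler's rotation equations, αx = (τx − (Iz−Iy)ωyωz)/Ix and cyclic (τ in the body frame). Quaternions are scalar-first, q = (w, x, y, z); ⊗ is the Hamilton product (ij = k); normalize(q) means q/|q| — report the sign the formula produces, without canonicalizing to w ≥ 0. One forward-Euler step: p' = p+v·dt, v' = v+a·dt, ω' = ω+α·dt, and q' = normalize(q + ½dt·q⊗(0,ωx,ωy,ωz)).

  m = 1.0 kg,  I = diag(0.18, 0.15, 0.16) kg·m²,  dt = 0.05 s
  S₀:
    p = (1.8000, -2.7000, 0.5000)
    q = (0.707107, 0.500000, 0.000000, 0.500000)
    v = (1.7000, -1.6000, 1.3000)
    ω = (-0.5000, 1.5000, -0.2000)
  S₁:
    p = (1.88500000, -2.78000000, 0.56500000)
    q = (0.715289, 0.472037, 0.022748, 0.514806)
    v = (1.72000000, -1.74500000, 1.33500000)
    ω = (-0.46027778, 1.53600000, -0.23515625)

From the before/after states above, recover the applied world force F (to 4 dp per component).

F = (0.4000, -2.9000, 0.7000)

Δv = v₁−v₀ = (0.02000000, -0.14500000, 0.03500000)
F = m·Δv/dt = (0.4000, -2.9000, 0.7000)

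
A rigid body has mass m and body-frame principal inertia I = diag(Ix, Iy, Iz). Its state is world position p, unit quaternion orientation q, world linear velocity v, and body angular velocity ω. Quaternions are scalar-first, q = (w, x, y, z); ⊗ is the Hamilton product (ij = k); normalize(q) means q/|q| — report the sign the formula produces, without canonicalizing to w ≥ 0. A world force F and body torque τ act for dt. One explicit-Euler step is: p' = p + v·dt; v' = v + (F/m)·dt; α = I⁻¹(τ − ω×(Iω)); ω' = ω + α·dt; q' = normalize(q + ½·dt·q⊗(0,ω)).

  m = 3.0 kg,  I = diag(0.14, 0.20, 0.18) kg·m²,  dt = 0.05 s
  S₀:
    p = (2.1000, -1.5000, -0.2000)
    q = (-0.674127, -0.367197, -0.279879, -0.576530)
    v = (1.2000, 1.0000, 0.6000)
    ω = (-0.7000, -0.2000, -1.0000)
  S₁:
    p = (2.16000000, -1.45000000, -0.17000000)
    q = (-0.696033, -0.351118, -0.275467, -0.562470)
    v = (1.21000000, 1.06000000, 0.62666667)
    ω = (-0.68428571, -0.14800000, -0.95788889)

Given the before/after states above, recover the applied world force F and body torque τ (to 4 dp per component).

F = (0.6000, 3.6000, 1.6000)
τ = (0.0400, 0.1800, 0.1600)

ω₁ − ω₀ = (0.01571429, 0.05200000, 0.04211111)
I·α + gyro = (0.0400, 0.1800, 0.1600)
velocity change Δv = (0.01000000, 0.06000000, 0.02666667)
applied force F = (0.6000, 3.6000, 1.6000)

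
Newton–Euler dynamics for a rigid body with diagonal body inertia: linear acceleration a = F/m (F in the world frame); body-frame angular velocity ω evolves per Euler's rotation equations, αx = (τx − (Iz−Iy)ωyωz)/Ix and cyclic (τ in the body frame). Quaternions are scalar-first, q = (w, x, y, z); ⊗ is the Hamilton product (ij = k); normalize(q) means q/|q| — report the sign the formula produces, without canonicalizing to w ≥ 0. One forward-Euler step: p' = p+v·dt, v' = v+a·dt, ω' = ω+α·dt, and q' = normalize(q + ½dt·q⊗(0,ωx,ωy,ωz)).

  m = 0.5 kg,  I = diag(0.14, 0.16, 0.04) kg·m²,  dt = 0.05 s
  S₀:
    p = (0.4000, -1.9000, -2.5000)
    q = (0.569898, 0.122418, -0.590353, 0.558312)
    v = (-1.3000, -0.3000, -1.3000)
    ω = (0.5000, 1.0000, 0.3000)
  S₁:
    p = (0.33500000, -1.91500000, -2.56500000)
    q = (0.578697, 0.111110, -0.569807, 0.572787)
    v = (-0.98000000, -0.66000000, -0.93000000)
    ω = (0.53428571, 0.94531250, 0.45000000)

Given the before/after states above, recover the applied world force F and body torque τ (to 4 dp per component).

F = (3.2000, -3.6000, 3.7000)
τ = (0.0600, -0.1600, 0.1300)

rate change Δω = (0.03428571, -0.05468750, 0.15000000)
gyro term ω₀×Iω₀ = (-0.0360, 0.0150, 0.0100)
applied torque τ = (0.0600, -0.1600, 0.1300)
Δv = v₁−v₀ = (0.32000000, -0.36000000, 0.37000000)
applied force F = (3.2000, -3.6000, 3.7000)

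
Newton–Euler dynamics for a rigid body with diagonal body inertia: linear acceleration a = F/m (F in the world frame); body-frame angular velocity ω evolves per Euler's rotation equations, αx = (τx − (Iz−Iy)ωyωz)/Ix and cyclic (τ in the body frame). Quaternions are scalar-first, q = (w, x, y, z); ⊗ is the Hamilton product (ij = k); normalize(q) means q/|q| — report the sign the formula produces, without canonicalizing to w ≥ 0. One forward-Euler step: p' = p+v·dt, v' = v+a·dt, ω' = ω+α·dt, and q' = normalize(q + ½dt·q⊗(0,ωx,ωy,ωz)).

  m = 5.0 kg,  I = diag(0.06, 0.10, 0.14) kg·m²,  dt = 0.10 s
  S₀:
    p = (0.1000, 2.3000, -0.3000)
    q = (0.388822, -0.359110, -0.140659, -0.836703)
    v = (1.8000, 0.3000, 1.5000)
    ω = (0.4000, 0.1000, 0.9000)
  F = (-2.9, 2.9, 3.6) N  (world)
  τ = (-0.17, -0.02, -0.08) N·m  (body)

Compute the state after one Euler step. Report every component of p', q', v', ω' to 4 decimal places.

gyro term ω×Iω = (0.0036, -0.0288, 0.0016)
(τ − ω×Iω)/I = (-2.8933, 0.0880, -0.5829)
new body rate ω' = (0.1107, 0.1088, 0.8417)
2q̇ = q⊗(0,ω) = (0.9107426, 0.1126060, 0.0274000, 0.3702924)
updated quaternion q' = (0.4338, -0.3530, -0.1391, -0.8172)
a = F/m = (-0.5800, 0.5800, 0.7200)
p' = p + v·dt = (0.2800, 2.3300, -0.1500)
v + (F/m)dt = (1.7420, 0.3580, 1.5720)

p' = (0.2800, 2.3300, -0.1500)
q' = (0.4338, -0.3530, -0.1391, -0.8172)
v' = (1.7420, 0.3580, 1.5720)
ω' = (0.1107, 0.1088, 0.8417)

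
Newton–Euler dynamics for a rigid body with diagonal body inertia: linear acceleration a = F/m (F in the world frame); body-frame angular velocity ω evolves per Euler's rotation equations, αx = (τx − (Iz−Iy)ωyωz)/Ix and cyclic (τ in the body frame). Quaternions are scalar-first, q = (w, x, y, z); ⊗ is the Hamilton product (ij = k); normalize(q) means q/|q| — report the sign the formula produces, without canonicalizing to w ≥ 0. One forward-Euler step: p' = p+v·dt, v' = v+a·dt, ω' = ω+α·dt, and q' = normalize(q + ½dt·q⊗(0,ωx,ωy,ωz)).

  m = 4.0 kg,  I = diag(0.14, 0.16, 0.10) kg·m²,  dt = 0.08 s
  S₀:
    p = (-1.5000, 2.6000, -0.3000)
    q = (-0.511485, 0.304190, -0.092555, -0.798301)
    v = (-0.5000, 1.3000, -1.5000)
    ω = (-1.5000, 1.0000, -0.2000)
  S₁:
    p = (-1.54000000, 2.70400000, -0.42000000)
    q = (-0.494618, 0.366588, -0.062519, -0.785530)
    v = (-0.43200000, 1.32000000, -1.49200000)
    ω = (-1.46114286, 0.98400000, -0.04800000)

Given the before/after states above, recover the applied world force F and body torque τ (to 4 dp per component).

velocity change Δv = (0.06800000, 0.02000000, 0.00800000)
applied force F = (3.4000, 1.0000, 0.4000)
ω₁ − ω₀ = (0.03885714, -0.01600000, 0.15200000)
I·α + gyro = (0.0800, -0.0200, 0.1600)

F = (3.4000, 1.0000, 0.4000)
τ = (0.0800, -0.0200, 0.1600)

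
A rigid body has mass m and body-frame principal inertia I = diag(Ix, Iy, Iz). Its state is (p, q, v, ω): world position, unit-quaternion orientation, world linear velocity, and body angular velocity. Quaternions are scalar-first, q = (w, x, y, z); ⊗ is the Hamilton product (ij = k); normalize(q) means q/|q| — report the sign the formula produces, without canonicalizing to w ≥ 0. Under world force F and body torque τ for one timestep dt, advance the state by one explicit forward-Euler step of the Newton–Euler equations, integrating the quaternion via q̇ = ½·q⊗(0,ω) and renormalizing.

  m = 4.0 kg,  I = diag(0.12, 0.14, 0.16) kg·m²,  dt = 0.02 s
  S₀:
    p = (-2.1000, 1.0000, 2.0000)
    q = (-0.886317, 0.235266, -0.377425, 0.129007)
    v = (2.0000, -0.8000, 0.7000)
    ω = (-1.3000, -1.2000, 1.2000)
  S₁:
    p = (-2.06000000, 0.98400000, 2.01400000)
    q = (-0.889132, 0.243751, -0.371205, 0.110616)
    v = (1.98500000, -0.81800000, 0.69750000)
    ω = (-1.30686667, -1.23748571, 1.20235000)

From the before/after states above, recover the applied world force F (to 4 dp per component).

F = (-3.0000, -3.6000, -0.5000)

Δv = v₁−v₀ = (-0.01500000, -0.01800000, -0.00250000)
applied force F = (-3.0000, -3.6000, -0.5000)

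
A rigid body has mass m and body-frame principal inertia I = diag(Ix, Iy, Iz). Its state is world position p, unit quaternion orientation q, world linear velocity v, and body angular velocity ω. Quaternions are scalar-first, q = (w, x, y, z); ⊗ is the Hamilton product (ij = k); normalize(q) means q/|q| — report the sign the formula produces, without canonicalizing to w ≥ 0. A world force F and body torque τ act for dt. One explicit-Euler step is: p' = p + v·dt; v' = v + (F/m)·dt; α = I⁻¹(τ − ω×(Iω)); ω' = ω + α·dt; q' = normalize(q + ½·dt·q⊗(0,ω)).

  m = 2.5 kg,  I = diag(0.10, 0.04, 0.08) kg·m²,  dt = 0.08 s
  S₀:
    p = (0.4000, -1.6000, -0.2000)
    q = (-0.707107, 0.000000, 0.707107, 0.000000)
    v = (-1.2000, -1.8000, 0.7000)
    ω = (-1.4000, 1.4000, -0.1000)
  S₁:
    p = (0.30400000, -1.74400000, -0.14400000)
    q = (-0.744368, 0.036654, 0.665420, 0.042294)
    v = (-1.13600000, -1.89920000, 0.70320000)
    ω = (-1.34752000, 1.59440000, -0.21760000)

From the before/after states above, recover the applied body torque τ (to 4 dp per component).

τ = (0.0600, 0.1000, 0.0000)

ω₁ − ω₀ = (0.05248000, 0.19440000, -0.11760000)
I·α + gyro = (0.0600, 0.1000, 0.0000)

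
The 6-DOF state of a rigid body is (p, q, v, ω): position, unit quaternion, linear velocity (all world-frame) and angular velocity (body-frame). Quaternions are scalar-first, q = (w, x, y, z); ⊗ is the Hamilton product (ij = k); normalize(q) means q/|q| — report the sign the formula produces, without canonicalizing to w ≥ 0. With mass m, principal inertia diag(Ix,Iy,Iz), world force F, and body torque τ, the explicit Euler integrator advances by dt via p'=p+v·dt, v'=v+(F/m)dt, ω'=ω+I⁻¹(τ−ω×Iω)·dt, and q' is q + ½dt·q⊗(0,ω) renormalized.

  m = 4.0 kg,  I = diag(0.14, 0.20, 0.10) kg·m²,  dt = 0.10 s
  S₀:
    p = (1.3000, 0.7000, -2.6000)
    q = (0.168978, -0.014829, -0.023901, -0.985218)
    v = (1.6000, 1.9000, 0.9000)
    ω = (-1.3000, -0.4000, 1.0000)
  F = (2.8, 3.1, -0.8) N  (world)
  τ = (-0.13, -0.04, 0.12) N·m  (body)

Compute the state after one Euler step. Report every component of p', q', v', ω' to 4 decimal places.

p' = (1.4600, 0.8900, -2.5100)
q' = (0.2160, -0.0465, 0.0374, -0.9746)
v' = (1.6700, 1.9775, 0.8800)
ω' = (-1.4214, -0.3940, 1.0888)

p' = p + v·dt = (1.4600, 0.8900, -2.5100)
v' = v + a·dt = (1.6700, 1.9775, 0.8800)
(τ − ω×Iω)/I = (-1.2143, 0.0600, 0.8880)
ω' = ω + α·dt = (-1.4214, -0.3940, 1.0888)
Hamilton product q⊗(0,ω) = (0.9563799, -0.6376596, 1.2280212, 0.1438383)
q' = normalize(q + ½dt·q⊗(0,ω)) = (0.2160, -0.0465, 0.0374, -0.9746)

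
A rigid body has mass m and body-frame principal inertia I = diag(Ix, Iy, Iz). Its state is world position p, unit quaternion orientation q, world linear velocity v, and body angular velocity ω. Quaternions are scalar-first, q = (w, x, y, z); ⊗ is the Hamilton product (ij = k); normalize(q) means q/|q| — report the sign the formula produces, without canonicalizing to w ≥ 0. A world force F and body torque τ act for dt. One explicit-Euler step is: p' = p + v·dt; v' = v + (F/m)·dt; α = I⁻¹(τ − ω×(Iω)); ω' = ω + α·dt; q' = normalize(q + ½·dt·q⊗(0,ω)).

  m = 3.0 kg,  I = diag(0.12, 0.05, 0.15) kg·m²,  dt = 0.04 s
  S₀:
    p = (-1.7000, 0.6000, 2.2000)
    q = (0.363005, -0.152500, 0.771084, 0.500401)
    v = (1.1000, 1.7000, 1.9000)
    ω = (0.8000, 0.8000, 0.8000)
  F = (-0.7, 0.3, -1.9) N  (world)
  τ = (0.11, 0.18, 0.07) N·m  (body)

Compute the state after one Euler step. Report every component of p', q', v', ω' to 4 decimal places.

p' = (-1.6560, 0.6680, 2.2760)
q' = (0.3450, -0.1423, 0.7870, 0.4912)
v' = (1.0907, 1.7040, 1.8747)
ω' = (0.8153, 0.9594, 0.8306)

a = (-0.2333, 0.1000, -0.6333)
p + v·dt = (-1.6560, 0.6680, 2.2760)
new velocity v' = (1.0907, 1.7040, 1.8747)
precession coupling ω×(Iω) = (0.0640, -0.0192, -0.0448)
angular accel α = (0.3833, 3.9840, 0.7653)
new body rate ω' = (0.8153, 0.9594, 0.8306)
q⊗(0,ω) = (-0.8951880, 0.5069504, 0.8127248, -0.4484632)
q' = normalize(q + ½dt·q⊗(0,ω)) = (0.3450, -0.1423, 0.7870, 0.4912)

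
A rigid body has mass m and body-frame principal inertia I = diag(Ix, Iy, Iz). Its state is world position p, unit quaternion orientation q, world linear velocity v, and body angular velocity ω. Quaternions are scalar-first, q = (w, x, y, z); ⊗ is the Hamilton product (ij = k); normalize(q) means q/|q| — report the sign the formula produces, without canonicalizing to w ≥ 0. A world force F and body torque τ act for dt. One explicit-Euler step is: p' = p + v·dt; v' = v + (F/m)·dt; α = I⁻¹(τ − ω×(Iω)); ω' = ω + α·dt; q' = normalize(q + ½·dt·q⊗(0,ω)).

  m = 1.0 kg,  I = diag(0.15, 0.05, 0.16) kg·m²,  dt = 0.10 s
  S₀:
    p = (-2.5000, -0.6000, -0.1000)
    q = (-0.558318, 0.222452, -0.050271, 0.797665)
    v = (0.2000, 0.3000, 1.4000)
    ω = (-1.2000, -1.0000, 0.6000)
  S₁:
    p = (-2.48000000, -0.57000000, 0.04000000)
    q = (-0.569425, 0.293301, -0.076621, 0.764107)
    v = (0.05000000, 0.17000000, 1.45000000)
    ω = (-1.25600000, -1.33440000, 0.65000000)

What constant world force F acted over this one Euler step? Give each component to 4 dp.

velocity change Δv = (-0.15000000, -0.13000000, 0.05000000)
F = m·Δv/dt = (-1.5000, -1.3000, 0.5000)

F = (-1.5000, -1.3000, 0.5000)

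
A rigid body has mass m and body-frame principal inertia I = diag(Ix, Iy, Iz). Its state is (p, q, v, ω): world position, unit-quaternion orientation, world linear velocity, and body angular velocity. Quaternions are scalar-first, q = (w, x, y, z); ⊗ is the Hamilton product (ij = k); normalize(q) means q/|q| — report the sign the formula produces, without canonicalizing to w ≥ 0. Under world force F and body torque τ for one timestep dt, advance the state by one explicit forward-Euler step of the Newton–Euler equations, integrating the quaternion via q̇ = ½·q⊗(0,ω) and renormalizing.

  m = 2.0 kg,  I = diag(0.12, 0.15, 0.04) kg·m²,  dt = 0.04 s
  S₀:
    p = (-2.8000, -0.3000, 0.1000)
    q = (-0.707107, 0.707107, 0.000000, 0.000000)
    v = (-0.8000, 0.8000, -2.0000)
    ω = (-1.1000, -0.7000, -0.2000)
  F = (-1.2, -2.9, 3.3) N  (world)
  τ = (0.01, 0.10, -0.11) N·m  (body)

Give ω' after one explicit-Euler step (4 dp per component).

ω' = (-1.0915, -0.6780, -0.3331)

angular accel α = (0.2117, 0.5493, -3.3275)
ω + α·dt = (-1.0915, -0.6780, -0.3331)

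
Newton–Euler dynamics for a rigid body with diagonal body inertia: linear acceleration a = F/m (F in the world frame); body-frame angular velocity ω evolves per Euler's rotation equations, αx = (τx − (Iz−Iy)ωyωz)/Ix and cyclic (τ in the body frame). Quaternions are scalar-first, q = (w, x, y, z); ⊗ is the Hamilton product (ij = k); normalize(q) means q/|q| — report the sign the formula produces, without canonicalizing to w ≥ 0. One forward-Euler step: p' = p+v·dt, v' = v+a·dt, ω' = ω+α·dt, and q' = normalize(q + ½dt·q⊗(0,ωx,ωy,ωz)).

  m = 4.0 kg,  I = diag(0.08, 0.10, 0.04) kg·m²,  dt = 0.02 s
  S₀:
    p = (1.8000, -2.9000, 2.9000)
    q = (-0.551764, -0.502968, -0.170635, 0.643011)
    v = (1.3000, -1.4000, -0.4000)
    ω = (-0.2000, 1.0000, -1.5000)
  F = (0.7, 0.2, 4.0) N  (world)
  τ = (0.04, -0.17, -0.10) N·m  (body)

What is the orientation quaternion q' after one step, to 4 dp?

2q̇ = q⊗(0,ω) = (1.0345579, -0.2767057, -1.4348182, 0.2905510)
q + ½dt·q⊗(0,ω), renormalized = (-0.5413, -0.5057, -0.1850, 0.6458)

q' = (-0.5413, -0.5057, -0.1850, 0.6458)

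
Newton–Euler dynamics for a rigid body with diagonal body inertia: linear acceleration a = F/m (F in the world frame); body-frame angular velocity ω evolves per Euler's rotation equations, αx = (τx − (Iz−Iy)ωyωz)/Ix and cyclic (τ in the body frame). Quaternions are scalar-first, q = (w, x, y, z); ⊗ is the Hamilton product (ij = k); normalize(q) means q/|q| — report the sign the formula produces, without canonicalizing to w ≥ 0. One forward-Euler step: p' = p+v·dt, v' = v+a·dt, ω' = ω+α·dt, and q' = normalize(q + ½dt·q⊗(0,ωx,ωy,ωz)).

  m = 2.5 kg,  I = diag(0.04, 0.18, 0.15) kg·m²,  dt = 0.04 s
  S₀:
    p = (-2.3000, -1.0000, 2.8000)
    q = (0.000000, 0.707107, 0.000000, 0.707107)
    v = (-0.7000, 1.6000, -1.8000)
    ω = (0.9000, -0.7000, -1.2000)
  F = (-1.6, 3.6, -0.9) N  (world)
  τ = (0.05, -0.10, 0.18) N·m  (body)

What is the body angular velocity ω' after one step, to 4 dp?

ω' = (0.9752, -0.7486, -1.1285)

precession coupling ω×(Iω) = (-0.0252, 0.1188, -0.0882)
(τ − ω×Iω)/I = (1.8800, -1.2156, 1.7880)
ω' = ω + α·dt = (0.9752, -0.7486, -1.1285)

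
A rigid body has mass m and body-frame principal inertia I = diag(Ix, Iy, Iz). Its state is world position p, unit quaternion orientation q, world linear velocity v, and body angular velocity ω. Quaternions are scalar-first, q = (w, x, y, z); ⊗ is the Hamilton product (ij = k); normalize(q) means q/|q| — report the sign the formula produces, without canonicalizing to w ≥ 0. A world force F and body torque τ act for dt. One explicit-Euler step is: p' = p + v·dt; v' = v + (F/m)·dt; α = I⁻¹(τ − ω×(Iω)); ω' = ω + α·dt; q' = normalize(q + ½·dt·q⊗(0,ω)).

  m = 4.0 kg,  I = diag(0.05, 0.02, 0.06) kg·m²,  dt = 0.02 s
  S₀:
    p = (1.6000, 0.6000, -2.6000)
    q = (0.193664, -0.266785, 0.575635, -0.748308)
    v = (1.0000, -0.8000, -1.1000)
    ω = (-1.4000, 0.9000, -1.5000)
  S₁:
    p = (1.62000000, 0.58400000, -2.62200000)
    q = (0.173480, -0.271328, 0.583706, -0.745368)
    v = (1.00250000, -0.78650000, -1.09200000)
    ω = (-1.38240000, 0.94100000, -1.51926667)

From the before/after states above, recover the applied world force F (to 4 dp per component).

F = (0.5000, 2.7000, 1.6000)

Δv = v₁−v₀ = (0.00250000, 0.01350000, 0.00800000)
F = m·Δv/dt = (0.5000, 2.7000, 1.6000)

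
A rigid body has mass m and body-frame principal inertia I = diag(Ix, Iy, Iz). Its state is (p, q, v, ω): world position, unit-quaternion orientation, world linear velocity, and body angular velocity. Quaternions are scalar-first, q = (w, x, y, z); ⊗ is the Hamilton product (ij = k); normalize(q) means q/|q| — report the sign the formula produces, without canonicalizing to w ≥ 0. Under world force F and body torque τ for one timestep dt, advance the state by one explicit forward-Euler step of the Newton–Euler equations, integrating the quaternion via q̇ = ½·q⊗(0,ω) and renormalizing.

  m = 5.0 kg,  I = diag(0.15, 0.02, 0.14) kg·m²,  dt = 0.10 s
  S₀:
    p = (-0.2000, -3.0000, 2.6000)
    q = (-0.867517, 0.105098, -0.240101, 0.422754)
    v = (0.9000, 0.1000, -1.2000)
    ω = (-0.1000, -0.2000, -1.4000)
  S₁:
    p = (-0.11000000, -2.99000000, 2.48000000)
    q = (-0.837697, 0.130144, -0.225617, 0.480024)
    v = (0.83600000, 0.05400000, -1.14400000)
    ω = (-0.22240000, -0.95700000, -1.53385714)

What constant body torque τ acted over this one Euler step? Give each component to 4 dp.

ω₁ − ω₀ = (-0.12240000, -0.75700000, -0.13385714)
precession coupling = (0.0336, 0.0014, -0.0026)
applied torque τ = (-0.1500, -0.1500, -0.1900)

τ = (-0.1500, -0.1500, -0.1900)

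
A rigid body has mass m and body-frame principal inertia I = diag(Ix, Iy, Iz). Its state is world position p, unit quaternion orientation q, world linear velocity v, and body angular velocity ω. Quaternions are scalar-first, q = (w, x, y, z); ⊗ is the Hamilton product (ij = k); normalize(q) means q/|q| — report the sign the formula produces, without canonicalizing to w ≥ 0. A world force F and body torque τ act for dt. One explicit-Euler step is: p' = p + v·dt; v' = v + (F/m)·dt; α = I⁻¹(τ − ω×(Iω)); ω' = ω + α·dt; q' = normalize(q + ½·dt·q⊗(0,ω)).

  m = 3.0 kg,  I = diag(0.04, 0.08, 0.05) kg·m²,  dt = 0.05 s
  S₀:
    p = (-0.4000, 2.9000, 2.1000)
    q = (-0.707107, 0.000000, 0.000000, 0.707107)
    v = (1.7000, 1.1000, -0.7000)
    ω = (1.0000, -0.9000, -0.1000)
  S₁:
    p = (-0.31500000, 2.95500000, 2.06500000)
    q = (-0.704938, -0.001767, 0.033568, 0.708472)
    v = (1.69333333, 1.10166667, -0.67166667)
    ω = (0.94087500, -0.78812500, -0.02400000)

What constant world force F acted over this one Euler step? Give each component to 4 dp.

velocity change Δv = (-0.00666667, 0.00166667, 0.02833333)
m·(v₁−v₀)/dt = (-0.4000, 0.1000, 1.7000)

F = (-0.4000, 0.1000, 1.7000)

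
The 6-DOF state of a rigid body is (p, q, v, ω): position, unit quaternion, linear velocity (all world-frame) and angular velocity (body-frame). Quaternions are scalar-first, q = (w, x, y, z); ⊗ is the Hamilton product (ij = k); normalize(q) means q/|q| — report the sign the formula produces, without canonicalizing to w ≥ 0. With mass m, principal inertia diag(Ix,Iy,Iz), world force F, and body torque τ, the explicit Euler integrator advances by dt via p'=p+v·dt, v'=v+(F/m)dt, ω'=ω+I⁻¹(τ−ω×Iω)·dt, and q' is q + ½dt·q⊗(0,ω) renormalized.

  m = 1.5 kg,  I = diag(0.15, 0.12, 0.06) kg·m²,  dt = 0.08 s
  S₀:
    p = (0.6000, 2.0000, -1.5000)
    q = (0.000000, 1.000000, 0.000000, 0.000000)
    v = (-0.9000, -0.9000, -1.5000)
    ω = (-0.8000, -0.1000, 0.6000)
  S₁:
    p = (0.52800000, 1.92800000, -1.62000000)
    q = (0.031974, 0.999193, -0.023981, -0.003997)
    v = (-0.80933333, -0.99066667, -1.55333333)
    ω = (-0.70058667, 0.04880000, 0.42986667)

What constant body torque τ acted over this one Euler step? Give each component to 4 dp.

Δω = ω₁−ω₀ = (0.09941333, 0.14880000, -0.17013333)
gyro term ω₀×Iω₀ = (0.0036, -0.0432, -0.0024)
τ = I·(Δω/dt) + ω₀×(Iω₀) = (0.1900, 0.1800, -0.1300)

τ = (0.1900, 0.1800, -0.1300)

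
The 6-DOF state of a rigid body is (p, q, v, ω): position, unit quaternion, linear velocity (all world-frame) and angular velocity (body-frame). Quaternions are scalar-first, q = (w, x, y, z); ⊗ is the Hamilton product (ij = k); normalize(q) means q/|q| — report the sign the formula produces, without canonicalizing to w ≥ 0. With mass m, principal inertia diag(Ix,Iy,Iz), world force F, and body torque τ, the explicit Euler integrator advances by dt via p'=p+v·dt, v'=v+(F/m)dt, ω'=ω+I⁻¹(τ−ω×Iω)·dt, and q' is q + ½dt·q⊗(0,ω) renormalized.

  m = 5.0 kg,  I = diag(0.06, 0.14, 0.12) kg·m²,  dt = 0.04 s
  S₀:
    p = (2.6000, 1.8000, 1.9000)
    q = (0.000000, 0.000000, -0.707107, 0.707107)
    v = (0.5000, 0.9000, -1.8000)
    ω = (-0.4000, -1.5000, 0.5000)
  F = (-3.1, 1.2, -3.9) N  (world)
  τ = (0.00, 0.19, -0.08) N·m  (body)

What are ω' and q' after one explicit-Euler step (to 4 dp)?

ω' = (-0.4100, -1.4491, 0.4573)
q' = (-0.0283, 0.0141, -0.7124, 0.7011)

(τ − ω×Iω)/I = (-0.2500, 1.2714, -1.0667)
ω + α·dt = (-0.4100, -1.4491, 0.4573)
2q̇ = q⊗(0,ω) = (-1.4142140, 0.7071070, -0.2828428, -0.2828428)
q + ½dt·q⊗(0,ω), renormalized = (-0.0283, 0.0141, -0.7124, 0.7011)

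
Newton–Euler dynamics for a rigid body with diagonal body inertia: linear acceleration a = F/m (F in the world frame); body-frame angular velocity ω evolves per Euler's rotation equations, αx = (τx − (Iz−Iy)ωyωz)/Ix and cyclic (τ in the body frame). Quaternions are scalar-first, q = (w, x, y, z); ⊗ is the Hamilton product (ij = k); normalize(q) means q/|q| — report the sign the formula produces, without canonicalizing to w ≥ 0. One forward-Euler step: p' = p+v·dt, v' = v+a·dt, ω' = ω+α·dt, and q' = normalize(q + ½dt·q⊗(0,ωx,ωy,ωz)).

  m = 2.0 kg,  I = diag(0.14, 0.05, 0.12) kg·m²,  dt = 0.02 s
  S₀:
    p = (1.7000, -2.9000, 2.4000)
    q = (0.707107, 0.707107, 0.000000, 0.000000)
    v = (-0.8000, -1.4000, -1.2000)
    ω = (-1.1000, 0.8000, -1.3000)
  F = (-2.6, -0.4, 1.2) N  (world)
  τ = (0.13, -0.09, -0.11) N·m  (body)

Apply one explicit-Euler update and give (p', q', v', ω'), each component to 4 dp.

p + v·dt = (1.6840, -2.9280, 2.3760)
v' = v + a·dt = (-0.8260, -1.4040, -1.1880)
gyro term ω×Iω = (-0.0728, 0.0286, 0.0792)
angular accel α = (1.4486, -2.3720, -1.5767)
ω + α·dt = (-1.0710, 0.7526, -1.3315)
q⊗(0,ω) = (0.7778177, -0.7778177, 1.4849247, -0.3535535)
q' = normalize(q + ½dt·q⊗(0,ω)) = (0.7148, 0.6992, 0.0148, -0.0035)

p' = (1.6840, -2.9280, 2.3760)
q' = (0.7148, 0.6992, 0.0148, -0.0035)
v' = (-0.8260, -1.4040, -1.1880)
ω' = (-1.0710, 0.7526, -1.3315)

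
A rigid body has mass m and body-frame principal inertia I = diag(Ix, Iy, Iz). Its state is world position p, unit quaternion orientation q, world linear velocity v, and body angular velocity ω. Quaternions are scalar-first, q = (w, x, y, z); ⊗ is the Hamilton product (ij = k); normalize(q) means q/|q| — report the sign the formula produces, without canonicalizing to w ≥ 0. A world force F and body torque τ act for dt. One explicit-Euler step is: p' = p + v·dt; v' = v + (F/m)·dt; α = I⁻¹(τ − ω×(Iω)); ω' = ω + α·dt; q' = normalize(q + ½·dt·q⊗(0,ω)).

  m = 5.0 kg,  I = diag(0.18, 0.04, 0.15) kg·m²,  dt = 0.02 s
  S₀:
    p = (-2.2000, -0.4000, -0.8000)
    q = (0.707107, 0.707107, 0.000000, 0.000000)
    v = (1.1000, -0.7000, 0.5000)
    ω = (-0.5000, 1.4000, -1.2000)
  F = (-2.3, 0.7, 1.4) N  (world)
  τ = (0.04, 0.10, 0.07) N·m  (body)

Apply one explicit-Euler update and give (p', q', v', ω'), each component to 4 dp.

a = (-0.4600, 0.1400, 0.2800)
new position p' = (-2.1780, -0.4140, -0.7900)
new velocity v' = (1.0908, -0.6972, 0.5056)
gyro term ω×Iω = (-0.1848, 0.0180, 0.0980)
angular accel α = (1.2489, 2.0500, -0.1867)
ω' = ω + α·dt = (-0.4750, 1.4410, -1.2037)
q⊗(0,ω) = (0.3535535, -0.3535535, 1.8384782, 0.1414214)
q + ½dt·q⊗(0,ω), renormalized = (0.7105, 0.7034, 0.0184, 0.0014)

p' = (-2.1780, -0.4140, -0.7900)
q' = (0.7105, 0.7034, 0.0184, 0.0014)
v' = (1.0908, -0.6972, 0.5056)
ω' = (-0.4750, 1.4410, -1.2037)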